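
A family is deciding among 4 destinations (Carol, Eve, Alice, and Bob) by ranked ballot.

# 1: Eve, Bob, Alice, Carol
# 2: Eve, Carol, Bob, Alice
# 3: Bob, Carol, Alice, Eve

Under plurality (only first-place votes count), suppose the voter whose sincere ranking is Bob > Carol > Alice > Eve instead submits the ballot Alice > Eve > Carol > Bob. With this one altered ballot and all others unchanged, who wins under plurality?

Eve

First-place totals with the altered ballot: Carol 0, Eve 2, Alice 1, Bob 0.
The winner is unchanged: still Eve.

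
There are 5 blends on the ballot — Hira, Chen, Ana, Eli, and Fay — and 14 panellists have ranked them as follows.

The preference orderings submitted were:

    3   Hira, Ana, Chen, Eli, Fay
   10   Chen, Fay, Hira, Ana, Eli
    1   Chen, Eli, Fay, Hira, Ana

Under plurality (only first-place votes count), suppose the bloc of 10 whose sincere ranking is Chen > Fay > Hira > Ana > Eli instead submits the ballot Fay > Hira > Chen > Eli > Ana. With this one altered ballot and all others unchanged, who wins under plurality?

First-place totals with the altered ballot: Hira 3, Chen 1, Ana 0, Eli 0, Fay 10.
The switch changes the winner from Chen to Fay.

Fay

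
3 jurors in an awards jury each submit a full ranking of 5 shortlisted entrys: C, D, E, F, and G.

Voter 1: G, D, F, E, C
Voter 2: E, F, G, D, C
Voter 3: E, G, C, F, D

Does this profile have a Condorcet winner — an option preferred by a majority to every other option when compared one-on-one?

Head-to-head results (3 voters total):
C vs D: D wins 2–1.
C vs E: E wins 3–0.
C vs F: F wins 2–1.
C vs G: G wins 3–0.
D vs E: E wins 2–1.
D vs F: F wins 2–1.
D vs G: G wins 3–0.
E vs F: E wins 2–1.
E vs G: E wins 2–1.
F vs G: G wins 2–1.
E beats each rival — C (3–0), D (2–1), F (2–1), G (2–1) — so E is the Condorcet winner.

Yes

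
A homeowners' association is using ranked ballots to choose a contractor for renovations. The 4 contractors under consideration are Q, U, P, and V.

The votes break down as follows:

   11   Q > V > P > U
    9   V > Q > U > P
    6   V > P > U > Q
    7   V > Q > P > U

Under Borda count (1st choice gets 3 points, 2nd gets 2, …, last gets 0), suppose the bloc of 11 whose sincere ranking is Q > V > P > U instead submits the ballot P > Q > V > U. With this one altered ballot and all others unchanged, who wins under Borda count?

V

Borda totals with the altered ballot: Q 54, U 15, P 52, V 77.
The winner is unchanged: still V.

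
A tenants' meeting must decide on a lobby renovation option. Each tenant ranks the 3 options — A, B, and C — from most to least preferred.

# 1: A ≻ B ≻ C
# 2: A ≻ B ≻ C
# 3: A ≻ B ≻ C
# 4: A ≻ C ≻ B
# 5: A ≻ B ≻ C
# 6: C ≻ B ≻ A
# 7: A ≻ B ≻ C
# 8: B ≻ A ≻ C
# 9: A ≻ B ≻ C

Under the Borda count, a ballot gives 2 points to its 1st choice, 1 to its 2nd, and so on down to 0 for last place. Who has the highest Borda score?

Borda scores:
  A: 2 + 2 + 2 + 2 + 2 + 0 + 2 + 1 + 2 = 15
  B: 1 + 1 + 1 + 0 + 1 + 1 + 1 + 2 + 1 = 9
  C: 0 + 0 + 0 + 1 + 0 + 2 + 0 + 0 + 0 = 3
A has the highest total.

A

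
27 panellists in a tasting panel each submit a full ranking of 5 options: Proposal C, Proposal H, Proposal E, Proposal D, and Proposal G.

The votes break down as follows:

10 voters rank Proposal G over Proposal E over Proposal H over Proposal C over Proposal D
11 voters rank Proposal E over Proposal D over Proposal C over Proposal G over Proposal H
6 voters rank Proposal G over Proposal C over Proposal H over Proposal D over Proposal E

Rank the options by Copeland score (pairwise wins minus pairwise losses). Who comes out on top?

Pairwise results:
  Proposal C vs Proposal H: Proposal C wins 17–10.
  Proposal C vs Proposal E: Proposal E wins 21–6.
  Proposal C vs Proposal D: Proposal C wins 16–11.
  Proposal C vs Proposal G: Proposal G wins 16–11.
  Proposal H vs Proposal E: Proposal E wins 21–6.
  Proposal H vs Proposal D: Proposal H wins 16–11.
  Proposal H vs Proposal G: Proposal G wins 27–0.
  Proposal E vs Proposal D: Proposal E wins 21–6.
  Proposal E vs Proposal G: Proposal G wins 16–11.
  Proposal D vs Proposal G: Proposal G wins 16–11.
Copeland scores (wins − losses):
  Proposal C: 2 − 2 = 0
  Proposal H: 1 − 3 = -2
  Proposal E: 3 − 1 = 2
  Proposal D: 0 − 4 = -4
  Proposal G: 4 − 0 = 4
Proposal G has the best Copeland score.

Proposal G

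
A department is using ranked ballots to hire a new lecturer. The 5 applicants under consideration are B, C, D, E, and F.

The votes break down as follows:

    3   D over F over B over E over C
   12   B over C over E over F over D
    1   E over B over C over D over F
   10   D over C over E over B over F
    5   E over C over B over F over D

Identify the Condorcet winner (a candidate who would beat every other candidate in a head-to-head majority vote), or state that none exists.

Head-to-head results (31 voters total):
B vs C: B wins 16–15.
B vs D: B wins 18–13.
B vs E: E wins 16–15.
B vs F: B wins 28–3.
C vs D: C wins 18–13.
C vs E: C wins 22–9.
C vs F: C wins 28–3.
D vs E: E wins 18–13.
D vs F: F wins 17–14.
E vs F: E wins 28–3.
No candidate beats all others: B beats C beats E beats B, a majority cycle.

There is no Condorcet winner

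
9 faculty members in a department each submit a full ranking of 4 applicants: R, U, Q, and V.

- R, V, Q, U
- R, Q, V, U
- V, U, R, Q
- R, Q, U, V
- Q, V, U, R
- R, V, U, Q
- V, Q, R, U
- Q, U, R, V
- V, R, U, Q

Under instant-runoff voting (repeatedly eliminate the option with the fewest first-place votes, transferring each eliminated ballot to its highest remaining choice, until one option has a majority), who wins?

R

Round 1: R 4, V 3, Q 2, U 0. U has the fewest and is eliminated.
Round 2: R 4, V 3, Q 2. Q has the fewest and is eliminated.
Round 3: R 5, V 4. R has a majority.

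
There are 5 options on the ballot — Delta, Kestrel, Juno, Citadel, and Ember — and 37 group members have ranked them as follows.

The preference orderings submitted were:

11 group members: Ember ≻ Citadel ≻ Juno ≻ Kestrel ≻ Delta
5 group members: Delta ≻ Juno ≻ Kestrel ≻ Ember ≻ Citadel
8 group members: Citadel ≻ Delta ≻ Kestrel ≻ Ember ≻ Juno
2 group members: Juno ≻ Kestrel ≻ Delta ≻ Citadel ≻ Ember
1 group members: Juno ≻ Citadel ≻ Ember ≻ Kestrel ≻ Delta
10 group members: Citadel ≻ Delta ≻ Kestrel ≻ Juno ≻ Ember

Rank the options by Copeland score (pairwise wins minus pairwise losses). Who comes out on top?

Pairwise results:
  Delta vs Kestrel: Delta wins 23–14.
  Delta vs Juno: Delta wins 23–14.
  Delta vs Citadel: Citadel wins 30–7.
  Delta vs Ember: Delta wins 25–12.
  Kestrel vs Juno: Juno wins 19–18.
  Kestrel vs Citadel: Citadel wins 30–7.
  Kestrel vs Ember: Kestrel wins 25–12.
  Juno vs Citadel: Citadel wins 29–8.
  Juno vs Ember: Ember wins 19–18.
  Citadel vs Ember: Citadel wins 21–16.
Copeland scores (wins − losses):
  Delta: 3 − 1 = 2
  Kestrel: 1 − 3 = -2
  Juno: 1 − 3 = -2
  Citadel: 4 − 0 = 4
  Ember: 1 − 3 = -2
Citadel has the best Copeland score.

Citadel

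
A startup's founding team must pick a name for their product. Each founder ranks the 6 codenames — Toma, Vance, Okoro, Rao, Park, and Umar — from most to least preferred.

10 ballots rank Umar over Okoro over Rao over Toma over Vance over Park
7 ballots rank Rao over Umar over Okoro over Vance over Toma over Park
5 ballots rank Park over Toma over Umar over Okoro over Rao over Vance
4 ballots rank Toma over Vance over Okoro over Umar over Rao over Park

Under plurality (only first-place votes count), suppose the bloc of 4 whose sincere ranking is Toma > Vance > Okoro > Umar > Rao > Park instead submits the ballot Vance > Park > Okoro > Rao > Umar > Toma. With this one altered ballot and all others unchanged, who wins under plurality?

Umar

First-place totals with the altered ballot: Toma 0, Vance 4, Okoro 0, Rao 7, Park 5, Umar 10.
The winner is unchanged: still Umar.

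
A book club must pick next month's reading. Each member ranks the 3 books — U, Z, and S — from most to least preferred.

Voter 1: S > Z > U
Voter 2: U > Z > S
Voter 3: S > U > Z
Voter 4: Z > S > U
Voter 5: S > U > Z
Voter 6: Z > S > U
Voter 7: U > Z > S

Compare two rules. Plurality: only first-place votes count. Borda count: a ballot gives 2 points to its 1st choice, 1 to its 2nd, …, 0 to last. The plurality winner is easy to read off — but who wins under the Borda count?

S

Plurality first-place counts: U 2, Z 2, S 3 → S.
Borda totals: U 6, Z 7, S 8 → S.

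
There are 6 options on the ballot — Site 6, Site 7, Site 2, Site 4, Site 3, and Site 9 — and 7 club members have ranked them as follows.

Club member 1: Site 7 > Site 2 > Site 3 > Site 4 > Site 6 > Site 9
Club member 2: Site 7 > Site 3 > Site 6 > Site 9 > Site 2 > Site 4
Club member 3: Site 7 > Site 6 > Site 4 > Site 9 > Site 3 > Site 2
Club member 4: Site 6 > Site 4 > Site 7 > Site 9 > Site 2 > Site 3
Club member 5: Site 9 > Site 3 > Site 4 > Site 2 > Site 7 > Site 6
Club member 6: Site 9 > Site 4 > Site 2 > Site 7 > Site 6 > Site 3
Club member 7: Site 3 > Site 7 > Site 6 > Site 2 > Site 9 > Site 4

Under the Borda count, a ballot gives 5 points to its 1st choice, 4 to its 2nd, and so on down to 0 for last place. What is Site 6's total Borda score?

17

Borda scores:
  Site 6: 1 + 3 + 4 + 5 + 0 + 1 + 3 = 17
  Site 7: 5 + 5 + 5 + 3 + 1 + 2 + 4 = 25
  Site 2: 4 + 1 + 0 + 1 + 2 + 3 + 2 = 13
  Site 4: 2 + 0 + 3 + 4 + 3 + 4 + 0 = 16
  Site 3: 3 + 4 + 1 + 0 + 4 + 0 + 5 = 17
  Site 9: 0 + 2 + 2 + 2 + 5 + 5 + 1 = 17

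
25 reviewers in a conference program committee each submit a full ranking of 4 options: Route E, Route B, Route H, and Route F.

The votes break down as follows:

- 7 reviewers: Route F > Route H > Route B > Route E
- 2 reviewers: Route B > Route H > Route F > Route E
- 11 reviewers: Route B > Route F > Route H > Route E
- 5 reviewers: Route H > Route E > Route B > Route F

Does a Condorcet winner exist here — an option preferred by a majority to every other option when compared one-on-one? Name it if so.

Head-to-head results (25 voters total):
Route E vs Route B: Route B wins 20–5.
Route E vs Route H: Route H wins 25–0.
Route E vs Route F: Route F wins 20–5.
Route B vs Route H: Route B wins 13–12.
Route B vs Route F: Route B wins 18–7.
Route H vs Route F: Route F wins 18–7.
Route B beats each rival — Route E (20–5), Route H (13–12), Route F (18–7) — so Route B is the Condorcet winner.

Route B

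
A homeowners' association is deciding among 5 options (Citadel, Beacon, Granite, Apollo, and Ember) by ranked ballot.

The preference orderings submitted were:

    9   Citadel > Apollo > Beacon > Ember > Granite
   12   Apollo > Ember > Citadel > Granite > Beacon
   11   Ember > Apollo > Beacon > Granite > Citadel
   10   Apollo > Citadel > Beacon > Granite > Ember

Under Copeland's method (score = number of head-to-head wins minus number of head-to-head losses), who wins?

Pairwise results:
  Citadel vs Beacon: Citadel wins 31–11.
  Citadel vs Granite: Citadel wins 31–11.
  Citadel vs Apollo: Apollo wins 33–9.
  Citadel vs Ember: Ember wins 23–19.
  Beacon vs Granite: Beacon wins 30–12.
  Beacon vs Apollo: Apollo wins 42–0.
  Beacon vs Ember: Ember wins 23–19.
  Granite vs Apollo: Apollo wins 42–0.
  Granite vs Ember: Ember wins 32–10.
  Apollo vs Ember: Apollo wins 31–11.
Copeland scores (wins − losses):
  Citadel: 2 − 2 = 0
  Beacon: 1 − 3 = -2
  Granite: 0 − 4 = -4
  Apollo: 4 − 0 = 4
  Ember: 3 − 1 = 2
Apollo has the best Copeland score.

Apollo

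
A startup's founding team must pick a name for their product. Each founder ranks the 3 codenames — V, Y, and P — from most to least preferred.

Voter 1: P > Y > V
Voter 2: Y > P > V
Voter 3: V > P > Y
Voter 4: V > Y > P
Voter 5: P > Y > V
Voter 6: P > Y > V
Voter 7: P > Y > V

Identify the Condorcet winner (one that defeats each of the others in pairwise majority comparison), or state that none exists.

P

Head-to-head results (7 voters total):
V vs Y: Y wins 5–2.
V vs P: P wins 5–2.
Y vs P: P wins 5–2.
P beats each rival — V (5–2), Y (5–2) — so P is the Condorcet winner.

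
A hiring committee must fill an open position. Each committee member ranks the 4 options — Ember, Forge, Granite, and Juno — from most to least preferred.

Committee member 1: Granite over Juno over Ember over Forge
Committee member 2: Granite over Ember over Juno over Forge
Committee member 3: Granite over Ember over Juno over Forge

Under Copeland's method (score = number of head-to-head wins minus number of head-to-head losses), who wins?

Granite

Pairwise results:
  Ember vs Forge: Ember wins 3–0.
  Ember vs Granite: Granite wins 3–0.
  Ember vs Juno: Ember wins 2–1.
  Forge vs Granite: Granite wins 3–0.
  Forge vs Juno: Juno wins 3–0.
  Granite vs Juno: Granite wins 3–0.
Copeland scores (wins − losses):
  Ember: 2 − 1 = 1
  Forge: 0 − 3 = -3
  Granite: 3 − 0 = 3
  Juno: 1 − 2 = -1
Granite has the best Copeland score.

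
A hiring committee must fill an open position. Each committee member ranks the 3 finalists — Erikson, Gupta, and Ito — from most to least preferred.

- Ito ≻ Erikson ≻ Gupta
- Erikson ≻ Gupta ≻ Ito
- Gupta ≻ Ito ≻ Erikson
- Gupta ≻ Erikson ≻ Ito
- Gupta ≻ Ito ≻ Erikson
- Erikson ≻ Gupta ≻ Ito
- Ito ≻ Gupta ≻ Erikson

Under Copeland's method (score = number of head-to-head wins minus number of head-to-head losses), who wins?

Pairwise results:
  Erikson vs Gupta: Gupta wins 4–3.
  Erikson vs Ito: Ito wins 4–3.
  Gupta vs Ito: Gupta wins 5–2.
Copeland scores (wins − losses):
  Erikson: 0 − 2 = -2
  Gupta: 2 − 0 = 2
  Ito: 1 − 1 = 0
Gupta has the best Copeland score.

Gupta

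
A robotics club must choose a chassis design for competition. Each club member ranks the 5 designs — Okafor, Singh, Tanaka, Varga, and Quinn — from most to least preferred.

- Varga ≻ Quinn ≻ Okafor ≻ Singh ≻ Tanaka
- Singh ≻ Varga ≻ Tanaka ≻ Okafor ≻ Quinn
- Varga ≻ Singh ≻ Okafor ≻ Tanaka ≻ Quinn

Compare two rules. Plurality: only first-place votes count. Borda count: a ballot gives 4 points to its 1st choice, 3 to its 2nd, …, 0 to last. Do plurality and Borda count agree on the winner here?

Yes

Plurality first-place counts: Okafor 0, Singh 1, Tanaka 0, Varga 2, Quinn 0 → Varga.
Borda totals: Okafor 5, Singh 8, Tanaka 3, Varga 11, Quinn 3 → Varga.
The two rules agree on Varga.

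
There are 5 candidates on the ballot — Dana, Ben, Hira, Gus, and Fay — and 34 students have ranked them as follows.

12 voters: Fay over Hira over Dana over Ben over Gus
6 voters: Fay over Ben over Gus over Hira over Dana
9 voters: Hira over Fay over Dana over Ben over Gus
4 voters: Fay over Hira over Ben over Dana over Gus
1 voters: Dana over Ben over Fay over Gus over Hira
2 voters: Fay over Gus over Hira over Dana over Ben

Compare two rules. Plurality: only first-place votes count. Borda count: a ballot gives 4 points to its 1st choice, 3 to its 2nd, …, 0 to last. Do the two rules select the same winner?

Yes

Plurality first-place counts: Dana 1, Ben 0, Hira 9, Gus 0, Fay 24 → Fay.
Borda totals: Dana 52, Ben 50, Hira 94, Gus 19, Fay 125 → Fay.
The two rules agree on Fay.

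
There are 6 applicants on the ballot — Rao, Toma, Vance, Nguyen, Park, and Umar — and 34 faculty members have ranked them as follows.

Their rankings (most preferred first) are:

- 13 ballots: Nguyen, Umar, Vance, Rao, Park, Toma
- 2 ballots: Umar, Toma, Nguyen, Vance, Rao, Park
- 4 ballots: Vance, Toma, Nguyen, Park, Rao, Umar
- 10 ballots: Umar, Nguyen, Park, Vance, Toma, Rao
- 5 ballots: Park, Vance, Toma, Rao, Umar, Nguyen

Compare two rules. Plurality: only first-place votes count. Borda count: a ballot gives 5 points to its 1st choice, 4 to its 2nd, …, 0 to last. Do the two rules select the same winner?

Yes

Plurality first-place counts: Rao 0, Toma 0, Vance 4, Nguyen 13, Park 5, Umar 12 → Nguyen.
Borda totals: Rao 42, Toma 49, Vance 103, Nguyen 123, Park 76, Umar 117 → Nguyen.
The two rules agree on Nguyen.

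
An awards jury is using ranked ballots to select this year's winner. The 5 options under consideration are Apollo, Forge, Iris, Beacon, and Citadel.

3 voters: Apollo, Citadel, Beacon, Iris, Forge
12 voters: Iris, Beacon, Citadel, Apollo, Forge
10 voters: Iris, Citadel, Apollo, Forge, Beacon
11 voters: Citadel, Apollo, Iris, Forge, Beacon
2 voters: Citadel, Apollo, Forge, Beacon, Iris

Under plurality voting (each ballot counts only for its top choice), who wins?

Iris

First-place vote totals:
  Apollo: 3
  Forge: 0
  Iris: 22
  Beacon: 0
  Citadel: 13
Iris has the most first-place votes.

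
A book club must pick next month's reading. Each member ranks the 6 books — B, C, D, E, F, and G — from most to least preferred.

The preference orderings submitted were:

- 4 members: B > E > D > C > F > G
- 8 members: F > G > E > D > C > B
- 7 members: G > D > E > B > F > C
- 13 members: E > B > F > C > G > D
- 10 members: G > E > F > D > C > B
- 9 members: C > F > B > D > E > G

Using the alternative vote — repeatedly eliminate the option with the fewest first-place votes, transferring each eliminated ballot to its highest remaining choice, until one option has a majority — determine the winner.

Round 1: G 17, E 13, C 9, F 8, B 4, D 0. D has the fewest and is eliminated.
Round 2: G 17, E 13, C 9, F 8, B 4. B has the fewest and is eliminated.
Round 3: E 17, G 17, C 9, F 8. F has the fewest and is eliminated.
Round 4: G 25, E 17, C 9. C has the fewest and is eliminated.
Round 5: E 26, G 25. E has a majority.

E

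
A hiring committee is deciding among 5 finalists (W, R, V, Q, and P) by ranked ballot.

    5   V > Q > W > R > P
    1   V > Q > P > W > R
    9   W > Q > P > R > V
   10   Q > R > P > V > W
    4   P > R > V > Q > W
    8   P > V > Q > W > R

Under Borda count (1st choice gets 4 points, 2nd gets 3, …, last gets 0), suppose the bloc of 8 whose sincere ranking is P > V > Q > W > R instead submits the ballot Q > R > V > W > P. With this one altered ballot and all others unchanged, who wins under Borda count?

Borda totals with the altered ballot: W 55, R 80, V 58, Q 121, P 56.
The winner is unchanged: still Q.

Q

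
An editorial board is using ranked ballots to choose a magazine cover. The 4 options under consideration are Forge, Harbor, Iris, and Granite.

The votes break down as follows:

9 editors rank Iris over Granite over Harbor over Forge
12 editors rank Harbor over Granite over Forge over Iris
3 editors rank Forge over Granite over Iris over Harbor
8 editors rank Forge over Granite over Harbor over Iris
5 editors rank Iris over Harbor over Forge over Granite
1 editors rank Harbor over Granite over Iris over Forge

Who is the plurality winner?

Iris

First-place vote totals:
  Forge: 11
  Harbor: 13
  Iris: 14
  Granite: 0
Iris has the most first-place votes.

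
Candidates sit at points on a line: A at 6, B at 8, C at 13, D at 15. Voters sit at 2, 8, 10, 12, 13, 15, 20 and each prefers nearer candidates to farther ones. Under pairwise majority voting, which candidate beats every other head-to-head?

C

With single-peaked preferences on a line, the Condorcet winner is the candidate closest to the median voter.
The median voter (position 12) is closest to C at 13.
Check: C vs B — voters closer to C: 4 of 7.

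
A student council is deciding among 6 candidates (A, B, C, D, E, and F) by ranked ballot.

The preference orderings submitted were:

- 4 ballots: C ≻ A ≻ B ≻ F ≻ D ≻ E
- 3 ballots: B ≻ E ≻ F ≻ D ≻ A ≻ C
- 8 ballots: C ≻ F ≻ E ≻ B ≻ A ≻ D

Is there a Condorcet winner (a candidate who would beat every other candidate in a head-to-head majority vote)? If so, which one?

Head-to-head results (15 voters total):
A vs B: B wins 11–4.
A vs C: C wins 12–3.
A vs D: A wins 12–3.
A vs E: E wins 11–4.
A vs F: F wins 11–4.
B vs C: C wins 12–3.
B vs D: B wins 15–0.
B vs E: E wins 8–7.
B vs F: F wins 8–7.
C vs D: C wins 12–3.
C vs E: C wins 12–3.
C vs F: C wins 12–3.
D vs E: E wins 11–4.
D vs F: F wins 15–0.
E vs F: F wins 12–3.
C beats each rival — A (12–3), B (12–3), D (12–3), E (12–3), F (12–3) — so C is the Condorcet winner.

C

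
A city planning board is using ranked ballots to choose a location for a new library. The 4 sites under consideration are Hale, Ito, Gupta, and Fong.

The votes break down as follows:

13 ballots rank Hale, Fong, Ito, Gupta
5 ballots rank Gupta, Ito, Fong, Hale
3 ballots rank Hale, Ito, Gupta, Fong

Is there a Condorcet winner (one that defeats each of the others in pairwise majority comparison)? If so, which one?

Hale

Head-to-head results (21 voters total):
Hale vs Ito: Hale wins 16–5.
Hale vs Gupta: Hale wins 16–5.
Hale vs Fong: Hale wins 16–5.
Ito vs Gupta: Ito wins 16–5.
Ito vs Fong: Fong wins 13–8.
Gupta vs Fong: Fong wins 13–8.
Hale beats each rival — Ito (16–5), Gupta (16–5), Fong (16–5) — so Hale is the Condorcet winner.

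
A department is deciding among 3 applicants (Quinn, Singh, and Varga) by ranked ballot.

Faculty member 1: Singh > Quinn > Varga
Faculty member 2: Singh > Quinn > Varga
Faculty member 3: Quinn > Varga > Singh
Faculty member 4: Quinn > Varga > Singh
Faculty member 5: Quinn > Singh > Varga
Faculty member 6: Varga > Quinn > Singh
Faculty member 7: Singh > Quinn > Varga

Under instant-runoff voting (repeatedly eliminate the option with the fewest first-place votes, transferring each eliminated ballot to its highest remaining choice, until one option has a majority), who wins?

Quinn

Round 1: Quinn 3, Singh 3, Varga 1. Varga has the fewest and is eliminated.
Round 2: Quinn 4, Singh 3. Quinn has a majority.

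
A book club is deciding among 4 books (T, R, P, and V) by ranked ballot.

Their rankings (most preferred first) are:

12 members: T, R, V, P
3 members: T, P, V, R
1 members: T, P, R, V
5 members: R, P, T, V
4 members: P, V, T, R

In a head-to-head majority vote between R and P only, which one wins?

Ballots ranking R above P: 12+5 = 17.
Ballots ranking P above R: 3+1+4 = 8.
R wins the head-to-head, 17–8.

R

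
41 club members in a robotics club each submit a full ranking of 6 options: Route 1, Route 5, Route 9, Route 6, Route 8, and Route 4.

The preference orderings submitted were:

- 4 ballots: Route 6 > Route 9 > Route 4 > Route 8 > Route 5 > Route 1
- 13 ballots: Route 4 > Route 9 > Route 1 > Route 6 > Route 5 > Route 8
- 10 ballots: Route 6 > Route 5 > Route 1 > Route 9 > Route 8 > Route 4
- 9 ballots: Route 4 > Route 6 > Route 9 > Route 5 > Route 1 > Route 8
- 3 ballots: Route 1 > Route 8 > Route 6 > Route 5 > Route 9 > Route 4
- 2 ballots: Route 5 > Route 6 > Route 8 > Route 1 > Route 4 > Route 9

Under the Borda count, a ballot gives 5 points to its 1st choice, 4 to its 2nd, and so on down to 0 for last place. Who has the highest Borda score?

Borda scores:
  Route 1: 4·0 + 13·3 + 10·3 + 9·1 + 3·5 + 2·2 = 97
  Route 5: 4·1 + 13·1 + 10·4 + 9·2 + 3·2 + 2·5 = 91
  Route 9: 4·4 + 13·4 + 10·2 + 9·3 + 3·1 + 2·0 = 118
  Route 6: 4·5 + 13·2 + 10·5 + 9·4 + 3·3 + 2·4 = 149
  Route 8: 4·2 + 13·0 + 10·1 + 9·0 + 3·4 + 2·3 = 36
  Route 4: 4·3 + 13·5 + 10·0 + 9·5 + 3·0 + 2·1 = 124
Route 6 has the highest total.

Route 6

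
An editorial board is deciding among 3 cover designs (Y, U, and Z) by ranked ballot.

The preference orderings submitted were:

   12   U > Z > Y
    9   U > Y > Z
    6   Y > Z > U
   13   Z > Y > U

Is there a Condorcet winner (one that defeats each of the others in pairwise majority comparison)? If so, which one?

U

Head-to-head results (40 voters total):
Y vs U: U wins 21–19.
Y vs Z: Z wins 25–15.
U vs Z: U wins 21–19.
U beats each rival — Y (21–19), Z (21–19) — so U is the Condorcet winner.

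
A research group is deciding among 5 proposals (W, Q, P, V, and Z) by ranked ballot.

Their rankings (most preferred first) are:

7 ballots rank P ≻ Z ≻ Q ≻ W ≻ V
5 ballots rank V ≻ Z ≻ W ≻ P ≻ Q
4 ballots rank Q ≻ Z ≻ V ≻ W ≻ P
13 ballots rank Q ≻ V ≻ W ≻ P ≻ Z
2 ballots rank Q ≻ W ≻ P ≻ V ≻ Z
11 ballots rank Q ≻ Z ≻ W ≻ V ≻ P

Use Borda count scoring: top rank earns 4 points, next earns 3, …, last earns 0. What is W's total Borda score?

Borda scores:
  W: 7·1 + 5·2 + 4·1 + 13·2 + 2·3 + 11·2 = 75
  Q: 7·2 + 5·0 + 4·4 + 13·4 + 2·4 + 11·4 = 134
  P: 7·4 + 5·1 + 4·0 + 13·1 + 2·2 + 11·0 = 50
  V: 7·0 + 5·4 + 4·2 + 13·3 + 2·1 + 11·1 = 80
  Z: 7·3 + 5·3 + 4·3 + 13·0 + 2·0 + 11·3 = 81

75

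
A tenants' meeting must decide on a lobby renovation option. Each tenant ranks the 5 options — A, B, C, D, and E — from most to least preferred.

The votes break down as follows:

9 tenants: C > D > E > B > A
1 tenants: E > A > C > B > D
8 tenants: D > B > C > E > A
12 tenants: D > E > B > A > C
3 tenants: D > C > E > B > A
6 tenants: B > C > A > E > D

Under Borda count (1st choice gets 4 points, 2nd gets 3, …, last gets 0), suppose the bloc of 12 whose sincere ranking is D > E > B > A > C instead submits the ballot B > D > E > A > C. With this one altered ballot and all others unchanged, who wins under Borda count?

B

Borda totals with the altered ballot: A 27, B 109, C 81, D 107, E 66.
The switch changes the winner from D to B.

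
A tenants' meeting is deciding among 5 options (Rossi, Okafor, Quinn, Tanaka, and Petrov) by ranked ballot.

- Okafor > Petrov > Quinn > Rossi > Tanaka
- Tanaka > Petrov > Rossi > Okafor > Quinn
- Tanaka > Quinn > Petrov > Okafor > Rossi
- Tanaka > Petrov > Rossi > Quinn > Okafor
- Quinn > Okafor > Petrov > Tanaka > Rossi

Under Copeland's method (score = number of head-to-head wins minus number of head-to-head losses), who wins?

Pairwise results:
  Rossi vs Okafor: Okafor wins 3–2.
  Rossi vs Quinn: Quinn wins 3–2.
  Rossi vs Tanaka: Tanaka wins 4–1.
  Rossi vs Petrov: Petrov wins 5–0.
  Okafor vs Quinn: Quinn wins 3–2.
  Okafor vs Tanaka: Tanaka wins 3–2.
  Okafor vs Petrov: Petrov wins 3–2.
  Quinn vs Tanaka: Tanaka wins 3–2.
  Quinn vs Petrov: Petrov wins 3–2.
  Tanaka vs Petrov: Tanaka wins 3–2.
Copeland scores (wins − losses):
  Rossi: 0 − 4 = -4
  Okafor: 1 − 3 = -2
  Quinn: 2 − 2 = 0
  Tanaka: 4 − 0 = 4
  Petrov: 3 − 1 = 2
Tanaka has the best Copeland score.

Tanaka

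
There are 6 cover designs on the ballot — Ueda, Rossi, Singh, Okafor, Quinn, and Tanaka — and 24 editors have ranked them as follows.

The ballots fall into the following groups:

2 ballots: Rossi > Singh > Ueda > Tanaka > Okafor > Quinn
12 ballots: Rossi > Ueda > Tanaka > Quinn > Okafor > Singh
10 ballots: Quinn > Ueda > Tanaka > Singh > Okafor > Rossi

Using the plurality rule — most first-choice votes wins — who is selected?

First-place vote totals:
  Ueda: 0
  Rossi: 14
  Singh: 0
  Okafor: 0
  Quinn: 10
  Tanaka: 0
Rossi has the most first-place votes.

Rossi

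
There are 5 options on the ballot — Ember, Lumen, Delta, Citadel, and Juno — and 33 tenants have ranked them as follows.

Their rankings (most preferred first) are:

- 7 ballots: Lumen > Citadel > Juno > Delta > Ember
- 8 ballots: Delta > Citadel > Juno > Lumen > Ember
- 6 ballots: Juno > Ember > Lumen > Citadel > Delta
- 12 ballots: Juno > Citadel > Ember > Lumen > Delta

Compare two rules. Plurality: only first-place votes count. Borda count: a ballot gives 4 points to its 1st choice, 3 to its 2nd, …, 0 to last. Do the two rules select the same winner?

Yes

Plurality first-place counts: Ember 0, Lumen 7, Delta 8, Citadel 0, Juno 18 → Juno.
Borda totals: Ember 42, Lumen 60, Delta 39, Citadel 87, Juno 102 → Juno.
The two rules agree on Juno.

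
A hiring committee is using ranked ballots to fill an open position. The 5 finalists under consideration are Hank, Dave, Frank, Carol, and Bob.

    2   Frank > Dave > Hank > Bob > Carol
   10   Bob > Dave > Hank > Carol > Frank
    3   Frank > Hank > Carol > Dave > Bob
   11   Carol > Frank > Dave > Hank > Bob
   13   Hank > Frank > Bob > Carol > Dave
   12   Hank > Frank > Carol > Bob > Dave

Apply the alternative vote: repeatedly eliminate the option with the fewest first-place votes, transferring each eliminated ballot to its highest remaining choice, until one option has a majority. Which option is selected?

Round 1: Hank 25, Carol 11, Bob 10, Frank 5, Dave 0. Dave has the fewest and is eliminated.
Round 2: Hank 25, Carol 11, Bob 10, Frank 5. Frank has the fewest and is eliminated.
Round 3: Hank 30, Carol 11, Bob 10. Hank has a majority.

Hank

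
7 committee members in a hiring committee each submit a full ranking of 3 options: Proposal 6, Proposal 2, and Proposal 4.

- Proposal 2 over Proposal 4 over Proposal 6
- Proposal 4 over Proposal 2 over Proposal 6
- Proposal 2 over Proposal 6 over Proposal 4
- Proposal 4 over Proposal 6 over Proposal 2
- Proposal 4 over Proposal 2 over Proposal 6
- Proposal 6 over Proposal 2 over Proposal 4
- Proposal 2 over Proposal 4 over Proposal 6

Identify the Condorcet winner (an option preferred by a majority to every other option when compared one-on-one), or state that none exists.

Proposal 2

Head-to-head results (7 voters total):
Proposal 6 vs Proposal 2: Proposal 2 wins 5–2.
Proposal 6 vs Proposal 4: Proposal 4 wins 5–2.
Proposal 2 vs Proposal 4: Proposal 2 wins 4–3.
Proposal 2 beats each rival — Proposal 6 (5–2), Proposal 4 (4–3) — so Proposal 2 is the Condorcet winner.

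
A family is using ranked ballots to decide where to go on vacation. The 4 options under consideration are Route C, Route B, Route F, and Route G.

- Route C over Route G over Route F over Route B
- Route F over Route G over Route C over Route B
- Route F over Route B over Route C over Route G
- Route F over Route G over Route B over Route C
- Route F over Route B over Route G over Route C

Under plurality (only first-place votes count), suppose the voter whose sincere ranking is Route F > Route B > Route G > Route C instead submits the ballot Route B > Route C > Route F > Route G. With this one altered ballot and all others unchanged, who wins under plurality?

Route F

First-place totals with the altered ballot: Route C 1, Route B 1, Route F 3, Route G 0.
The winner is unchanged: still Route F.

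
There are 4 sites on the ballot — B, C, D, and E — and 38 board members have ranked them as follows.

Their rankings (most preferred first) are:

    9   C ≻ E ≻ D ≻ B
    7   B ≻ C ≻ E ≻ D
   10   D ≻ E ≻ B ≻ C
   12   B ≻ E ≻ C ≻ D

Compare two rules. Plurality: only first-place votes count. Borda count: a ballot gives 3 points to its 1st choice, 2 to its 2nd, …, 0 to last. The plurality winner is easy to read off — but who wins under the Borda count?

E

Plurality first-place counts: B 19, C 9, D 10, E 0 → B.
Borda totals: B 67, C 53, D 39, E 69 → E.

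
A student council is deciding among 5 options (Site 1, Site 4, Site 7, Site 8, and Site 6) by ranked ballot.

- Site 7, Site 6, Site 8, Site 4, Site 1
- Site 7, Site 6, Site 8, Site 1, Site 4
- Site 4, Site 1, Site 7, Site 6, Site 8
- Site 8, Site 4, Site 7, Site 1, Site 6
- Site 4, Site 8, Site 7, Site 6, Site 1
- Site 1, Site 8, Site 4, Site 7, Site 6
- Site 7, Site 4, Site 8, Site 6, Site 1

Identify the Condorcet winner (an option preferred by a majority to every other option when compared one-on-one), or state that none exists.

Head-to-head results (7 voters total):
Site 1 vs Site 4: Site 4 wins 5–2.
Site 1 vs Site 7: Site 7 wins 5–2.
Site 1 vs Site 8: Site 8 wins 5–2.
Site 1 vs Site 6: Site 6 wins 4–3.
Site 4 vs Site 7: Site 4 wins 4–3.
Site 4 vs Site 8: Site 8 wins 4–3.
Site 4 vs Site 6: Site 4 wins 5–2.
Site 7 vs Site 8: Site 7 wins 4–3.
Site 7 vs Site 6: Site 7 wins 7–0.
Site 8 vs Site 6: Site 8 wins 4–3.
No candidate beats all others: Site 4 beats Site 7 beats Site 8 beats Site 4, a majority cycle.

No Condorcet winner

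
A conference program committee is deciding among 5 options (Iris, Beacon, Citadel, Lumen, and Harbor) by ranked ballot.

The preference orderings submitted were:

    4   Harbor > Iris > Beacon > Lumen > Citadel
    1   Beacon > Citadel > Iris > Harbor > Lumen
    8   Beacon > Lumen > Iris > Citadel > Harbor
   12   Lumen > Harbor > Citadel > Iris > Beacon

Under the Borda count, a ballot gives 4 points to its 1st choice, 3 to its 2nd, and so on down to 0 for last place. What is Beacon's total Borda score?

Borda scores:
  Iris: 4·3 + 2 + 8·2 + 12·1 = 42
  Beacon: 4·2 + 4 + 8·4 + 12·0 = 44
  Citadel: 4·0 + 3 + 8·1 + 12·2 = 35
  Lumen: 4·1 + 0 + 8·3 + 12·4 = 76
  Harbor: 4·4 + 1 + 8·0 + 12·3 = 53

44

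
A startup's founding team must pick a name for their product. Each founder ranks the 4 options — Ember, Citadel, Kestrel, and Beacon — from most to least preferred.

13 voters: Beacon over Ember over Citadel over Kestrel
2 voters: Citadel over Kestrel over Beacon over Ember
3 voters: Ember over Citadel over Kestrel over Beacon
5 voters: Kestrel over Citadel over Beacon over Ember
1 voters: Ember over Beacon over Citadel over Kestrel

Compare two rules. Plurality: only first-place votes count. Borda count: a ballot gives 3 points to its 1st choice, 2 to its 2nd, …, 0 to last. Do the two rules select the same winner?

Yes

Plurality first-place counts: Ember 4, Citadel 2, Kestrel 5, Beacon 13 → Beacon.
Borda totals: Ember 38, Citadel 36, Kestrel 22, Beacon 48 → Beacon.
The two rules agree on Beacon.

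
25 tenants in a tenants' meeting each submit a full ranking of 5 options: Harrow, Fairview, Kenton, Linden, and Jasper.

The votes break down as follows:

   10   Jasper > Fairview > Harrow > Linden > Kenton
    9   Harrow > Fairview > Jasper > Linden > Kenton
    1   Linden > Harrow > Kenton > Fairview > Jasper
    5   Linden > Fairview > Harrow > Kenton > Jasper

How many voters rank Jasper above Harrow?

Ballots ranking Jasper above Harrow: 10.
Ballots ranking Harrow above Jasper: 9+1+5 = 15.
So 10 of 25 voters prefer Jasper to Harrow.

10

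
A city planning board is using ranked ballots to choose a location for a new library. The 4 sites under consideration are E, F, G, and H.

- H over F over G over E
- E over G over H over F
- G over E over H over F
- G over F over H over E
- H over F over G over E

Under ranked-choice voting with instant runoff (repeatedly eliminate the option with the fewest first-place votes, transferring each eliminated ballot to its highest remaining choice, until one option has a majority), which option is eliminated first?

F

Round 1: G 2, H 2, E 1, F 0. F has the fewest and is eliminated.
Round 2: G 2, H 2, E 1. E has the fewest and is eliminated.
Round 3: G 3, H 2. G has a majority.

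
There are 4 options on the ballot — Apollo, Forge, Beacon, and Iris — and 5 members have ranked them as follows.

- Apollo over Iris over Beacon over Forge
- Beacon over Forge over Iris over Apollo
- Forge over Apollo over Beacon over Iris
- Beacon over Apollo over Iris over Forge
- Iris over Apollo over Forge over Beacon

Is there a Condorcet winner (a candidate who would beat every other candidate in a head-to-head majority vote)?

Head-to-head results (5 voters total):
Apollo vs Forge: Apollo wins 3–2.
Apollo vs Beacon: Apollo wins 3–2.
Apollo vs Iris: Apollo wins 3–2.
Forge vs Beacon: Beacon wins 3–2.
Forge vs Iris: Iris wins 3–2.
Beacon vs Iris: Beacon wins 3–2.
Apollo beats each rival — Forge (3–2), Beacon (3–2), Iris (3–2) — so Apollo is the Condorcet winner.

Yes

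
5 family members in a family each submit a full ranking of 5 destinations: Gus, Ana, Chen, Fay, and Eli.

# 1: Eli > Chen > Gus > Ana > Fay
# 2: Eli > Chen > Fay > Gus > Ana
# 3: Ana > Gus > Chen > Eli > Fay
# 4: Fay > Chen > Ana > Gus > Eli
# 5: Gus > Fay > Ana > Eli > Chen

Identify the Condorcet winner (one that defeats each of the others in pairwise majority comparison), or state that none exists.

Head-to-head results (5 voters total):
Gus vs Ana: Gus wins 3–2.
Gus vs Chen: Chen wins 3–2.
Gus vs Fay: Gus wins 3–2.
Gus vs Eli: Gus wins 3–2.
Ana vs Chen: Chen wins 3–2.
Ana vs Fay: Fay wins 3–2.
Ana vs Eli: Ana wins 3–2.
Chen vs Fay: Chen wins 3–2.
Chen vs Eli: Eli wins 3–2.
Fay vs Eli: Eli wins 3–2.
No candidate beats all others: Gus beats Eli beats Chen beats Gus, a majority cycle.

No Condorcet winner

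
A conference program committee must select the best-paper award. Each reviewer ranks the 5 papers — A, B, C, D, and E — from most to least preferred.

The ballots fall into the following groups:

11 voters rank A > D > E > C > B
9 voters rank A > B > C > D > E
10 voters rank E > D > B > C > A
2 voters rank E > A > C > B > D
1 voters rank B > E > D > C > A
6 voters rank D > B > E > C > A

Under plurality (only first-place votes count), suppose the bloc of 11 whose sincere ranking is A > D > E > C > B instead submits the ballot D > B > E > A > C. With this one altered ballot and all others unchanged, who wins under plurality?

D

First-place totals with the altered ballot: A 9, B 1, C 0, D 17, E 12.
The switch changes the winner from A to D.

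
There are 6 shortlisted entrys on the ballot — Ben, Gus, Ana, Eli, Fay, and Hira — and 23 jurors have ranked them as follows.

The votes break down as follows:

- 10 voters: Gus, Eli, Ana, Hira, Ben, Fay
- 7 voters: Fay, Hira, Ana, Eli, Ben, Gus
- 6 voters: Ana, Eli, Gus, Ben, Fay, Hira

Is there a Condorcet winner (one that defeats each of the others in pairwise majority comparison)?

Yes

Head-to-head results (23 voters total):
Ben vs Gus: Gus wins 16–7.
Ben vs Ana: Ana wins 23–0.
Ben vs Eli: Eli wins 23–0.
Ben vs Fay: Ben wins 16–7.
Ben vs Hira: Hira wins 17–6.
Gus vs Ana: Ana wins 13–10.
Gus vs Eli: Eli wins 13–10.
Gus vs Fay: Gus wins 16–7.
Gus vs Hira: Gus wins 16–7.
Ana vs Eli: Ana wins 13–10.
Ana vs Fay: Ana wins 16–7.
Ana vs Hira: Ana wins 16–7.
Eli vs Fay: Eli wins 16–7.
Eli vs Hira: Eli wins 16–7.
Fay vs Hira: Fay wins 13–10.
Ana beats each rival — Ben (23–0), Gus (13–10), Eli (13–10), Fay (16–7), Hira (16–7) — so Ana is the Condorcet winner.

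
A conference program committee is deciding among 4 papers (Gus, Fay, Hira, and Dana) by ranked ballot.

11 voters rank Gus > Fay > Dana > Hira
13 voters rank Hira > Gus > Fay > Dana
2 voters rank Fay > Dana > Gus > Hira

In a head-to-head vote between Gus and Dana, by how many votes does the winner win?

22

Ballots ranking Gus above Dana: 11+13 = 24.
Ballots ranking Dana above Gus: 2.
Gus wins 24–2, a margin of 22.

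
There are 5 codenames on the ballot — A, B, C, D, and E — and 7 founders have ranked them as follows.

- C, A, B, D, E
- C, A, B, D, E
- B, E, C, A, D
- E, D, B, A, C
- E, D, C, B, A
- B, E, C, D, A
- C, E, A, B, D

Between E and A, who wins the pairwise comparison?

Ballots ranking E above A: 5.
Ballots ranking A above E: 2.
E wins the head-to-head, 5–2.

E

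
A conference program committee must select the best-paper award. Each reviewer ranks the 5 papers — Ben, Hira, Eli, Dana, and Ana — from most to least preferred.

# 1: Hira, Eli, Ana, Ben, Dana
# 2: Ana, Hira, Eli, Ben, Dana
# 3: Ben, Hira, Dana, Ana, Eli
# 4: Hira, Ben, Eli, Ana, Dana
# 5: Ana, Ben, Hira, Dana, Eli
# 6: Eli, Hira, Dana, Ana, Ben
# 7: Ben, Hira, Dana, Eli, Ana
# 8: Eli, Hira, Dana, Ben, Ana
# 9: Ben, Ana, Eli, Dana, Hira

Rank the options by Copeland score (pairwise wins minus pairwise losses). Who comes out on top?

Hira

Pairwise results:
  Ben vs Hira: Hira wins 5–4.
  Ben vs Eli: Ben wins 5–4.
  Ben vs Dana: Ben wins 7–2.
  Ben vs Ana: Ben wins 5–4.
  Hira vs Eli: Hira wins 6–3.
  Hira vs Dana: Hira wins 8–1.
  Hira vs Ana: Hira wins 6–3.
  Eli vs Dana: Eli wins 6–3.
  Eli vs Ana: Eli wins 5–4.
  Dana vs Ana: Ana wins 5–4.
Copeland scores (wins − losses):
  Ben: 3 − 1 = 2
  Hira: 4 − 0 = 4
  Eli: 2 − 2 = 0
  Dana: 0 − 4 = -4
  Ana: 1 − 3 = -2
Hira has the best Copeland score.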